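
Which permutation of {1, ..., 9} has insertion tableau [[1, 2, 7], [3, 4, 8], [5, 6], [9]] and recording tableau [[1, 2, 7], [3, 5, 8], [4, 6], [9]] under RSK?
5 9 3 1 6 4 8 7 2

Reverse the RSK construction: for i from n down to 1, find the cell of Q containing i, remove the entry at that cell from P, and reverse-bump it up through P; the value ejected from row 1 is w(i).

Step i=9: Q has 9 at row 4, column 1; remove 9 from row 4 of P and reverse-bump: 9 enters row 3 and ejects 6; 6 enters row 2 and ejects 4; 4 enters row 1 and ejects 2. So w(9) = 2. P is now [[1, 4, 7], [3, 6, 8], [5, 9]].
Step i=8: Q has 8 at row 2, column 3; remove 8 from row 2 of P and reverse-bump: 8 enters row 1 and ejects 7. So w(8) = 7. P is now [[1, 4, 8], [3, 6], [5, 9]].
Step i=7: Q has 7 at row 1, column 3; remove that cell from P, ejecting 8. So w(7) = 8. P is now [[1, 4], [3, 6], [5, 9]].
Step i=6: Q has 6 at row 3, column 2; remove 9 from row 3 of P and reverse-bump: 9 enters row 2 and ejects 6; 6 enters row 1 and ejects 4. So w(6) = 4. P is now [[1, 6], [3, 9], [5]].
Step i=5: Q has 5 at row 2, column 2; remove 9 from row 2 of P and reverse-bump: 9 enters row 1 and ejects 6. So w(5) = 6. P is now [[1, 9], [3], [5]].
Step i=4: Q has 4 at row 3, column 1; remove 5 from row 3 of P and reverse-bump: 5 enters row 2 and ejects 3; 3 enters row 1 and ejects 1. So w(4) = 1. P is now [[3, 9], [5]].
Step i=3: Q has 3 at row 2, column 1; remove 5 from row 2 of P and reverse-bump: 5 enters row 1 and ejects 3. So w(3) = 3. P is now [[5, 9]].
Step i=2: Q has 2 at row 1, column 2; remove that cell from P, ejecting 9. So w(2) = 9. P is now [[5]].
Step i=1: Q has 1 at row 1, column 1; remove that cell from P, ejecting 5. So w(1) = 5. P is now [].

So w = 5 9 3 1 6 4 8 7 2.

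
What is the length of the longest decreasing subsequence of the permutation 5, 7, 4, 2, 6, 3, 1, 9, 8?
4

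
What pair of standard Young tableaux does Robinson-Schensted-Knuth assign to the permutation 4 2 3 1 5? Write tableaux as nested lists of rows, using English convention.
P = [[1, 3, 5], [2], [4]], Q = [[1, 3, 5], [2], [4]]

Insert each entry of the permutation into P by Schensted row insertion, recording in Q the position of each new cell.

Insert 4: appended to row 1. P = [[4]].
Insert 2: 2 bumps 4 from row 1; 4 starts row 2. P = [[2], [4]].
Insert 3: appended to row 1. P = [[2, 3], [4]].
Insert 1: 1 bumps 2 from row 1; 2 bumps 4 from row 2; 4 starts row 3. P = [[1, 3], [2], [4]].
Insert 5: appended to row 1. P = [[1, 3, 5], [2], [4]].

So P = [[1, 3, 5], [2], [4]], Q = [[1, 3, 5], [2], [4]].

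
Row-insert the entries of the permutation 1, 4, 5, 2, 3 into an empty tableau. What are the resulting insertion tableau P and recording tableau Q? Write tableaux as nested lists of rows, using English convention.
Insert each entry of the permutation into P by Schensted row insertion, recording in Q the position of each new cell.

After inserting 1: P = [[1]].
After inserting 4: P = [[1, 4]].
After inserting 5: P = [[1, 4, 5]].
After inserting 2: P = [[1, 2, 5], [4]].
After inserting 3: P = [[1, 2, 3], [4, 5]].

So P = [[1, 2, 3], [4, 5]], Q = [[1, 2, 3], [4, 5]].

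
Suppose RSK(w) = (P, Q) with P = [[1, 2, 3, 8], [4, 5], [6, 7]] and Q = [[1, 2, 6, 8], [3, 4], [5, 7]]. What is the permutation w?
6 7 1 4 2 5 3 8

Reverse the RSK construction: for i from n down to 1, find the cell of Q containing i, remove the entry at that cell from P, and reverse-bump it up through P; the value ejected from row 1 is w(i).

Step i=8: Q has 8 at row 1, column 4; remove that cell from P, ejecting 8. So w(8) = 8. P is now [[1, 2, 3], [4, 5], [6, 7]].
Step i=7: Q has 7 at row 3, column 2; remove 7 from row 3 of P and reverse-bump: 7 enters row 2 and ejects 5; 5 enters row 1 and ejects 3. So w(7) = 3. P is now [[1, 2, 5], [4, 7], [6]].
Step i=6: Q has 6 at row 1, column 3; remove that cell from P, ejecting 5. So w(6) = 5. P is now [[1, 2], [4, 7], [6]].
Step i=5: Q has 5 at row 3, column 1; remove 6 from row 3 of P and reverse-bump: 6 enters row 2 and ejects 4; 4 enters row 1 and ejects 2. So w(5) = 2. P is now [[1, 4], [6, 7]].
Step i=4: Q has 4 at row 2, column 2; remove 7 from row 2 of P and reverse-bump: 7 enters row 1 and ejects 4. So w(4) = 4. P is now [[1, 7], [6]].
Step i=3: Q has 3 at row 2, column 1; remove 6 from row 2 of P and reverse-bump: 6 enters row 1 and ejects 1. So w(3) = 1. P is now [[6, 7]].
Step i=2: Q has 2 at row 1, column 2; remove that cell from P, ejecting 7. So w(2) = 7. P is now [[6]].
Step i=1: Q has 1 at row 1, column 1; remove that cell from P, ejecting 6. So w(1) = 6. P is now [].

So w = 6 7 1 4 2 5 3 8.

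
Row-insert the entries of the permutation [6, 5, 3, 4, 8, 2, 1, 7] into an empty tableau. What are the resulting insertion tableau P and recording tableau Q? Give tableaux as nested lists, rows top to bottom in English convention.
P = [[1, 4, 7], [2, 8], [3], [5], [6]], Q = [[1, 4, 5], [2, 8], [3], [6], [7]]

Insert each entry of the permutation into P by Schensted row insertion, recording in Q the position of each new cell.

Insert 6: appended to row 1. P = [[6]].
Insert 5: 5 bumps 6 from row 1; 6 starts row 2. P = [[5], [6]].
Insert 3: 3 bumps 5 from row 1; 5 bumps 6 from row 2; 6 starts row 3. P = [[3], [5], [6]].
Insert 4: appended to row 1. P = [[3, 4], [5], [6]].
Insert 8: appended to row 1. P = [[3, 4, 8], [5], [6]].
Insert 2: 2 bumps 3 from row 1; 3 bumps 5 from row 2; 5 bumps 6 from row 3; 6 starts row 4. P = [[2, 4, 8], [3], [5], [6]].
Insert 1: 1 bumps 2 from row 1; 2 bumps 3 from row 2; 3 bumps 5 from row 3; 5 bumps 6 from row 4; 6 starts row 5. P = [[1, 4, 8], [2], [3], [5], [6]].
Insert 7: 7 bumps 8 from row 1; 8 appends to row 2. P = [[1, 4, 7], [2, 8], [3], [5], [6]].

So P = [[1, 4, 7], [2, 8], [3], [5], [6]], Q = [[1, 4, 5], [2, 8], [3], [6], [7]].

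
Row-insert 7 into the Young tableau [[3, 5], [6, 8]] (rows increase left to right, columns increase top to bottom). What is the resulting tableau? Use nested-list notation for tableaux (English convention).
7 is larger than every entry of row 1, so it is appended to row 1. The new tableau is [[3, 5, 7], [6, 8]].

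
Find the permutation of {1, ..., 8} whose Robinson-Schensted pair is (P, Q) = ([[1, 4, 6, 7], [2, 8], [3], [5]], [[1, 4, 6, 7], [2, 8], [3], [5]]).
Reverse the RSK construction: for i from n down to 1, find the cell of Q containing i, remove the entry at that cell from P, and reverse-bump it up through P; the value ejected from row 1 is w(i).

Step i=8: Q has 8 at row 2, column 2; remove 8 from row 2 of P and reverse-bump: 8 enters row 1 and ejects 7. So w(8) = 7. P is now [[1, 4, 6, 8], [2], [3], [5]].
Step i=7: Q has 7 at row 1, column 4; remove that cell from P, ejecting 8. So w(7) = 8. P is now [[1, 4, 6], [2], [3], [5]].
Step i=6: Q has 6 at row 1, column 3; remove that cell from P, ejecting 6. So w(6) = 6. P is now [[1, 4], [2], [3], [5]].
Step i=5: Q has 5 at row 4, column 1; remove 5 from row 4 of P and reverse-bump: 5 enters row 3 and ejects 3; 3 enters row 2 and ejects 2; 2 enters row 1 and ejects 1. So w(5) = 1. P is now [[2, 4], [3], [5]].
Step i=4: Q has 4 at row 1, column 2; remove that cell from P, ejecting 4. So w(4) = 4. P is now [[2], [3], [5]].
Step i=3: Q has 3 at row 3, column 1; remove 5 from row 3 of P and reverse-bump: 5 enters row 2 and ejects 3; 3 enters row 1 and ejects 2. So w(3) = 2. P is now [[3], [5]].
Step i=2: Q has 2 at row 2, column 1; remove 5 from row 2 of P and reverse-bump: 5 enters row 1 and ejects 3. So w(2) = 3. P is now [[5]].
Step i=1: Q has 1 at row 1, column 1; remove that cell from P, ejecting 5. So w(1) = 5. P is now [].

So w = 5 3 2 4 1 6 8 7.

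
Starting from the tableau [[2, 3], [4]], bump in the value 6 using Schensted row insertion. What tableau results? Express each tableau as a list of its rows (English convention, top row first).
[[2, 3, 6], [4]]

6 is larger than every entry of row 1, so it is appended to row 1. The new tableau is [[2, 3, 6], [4]].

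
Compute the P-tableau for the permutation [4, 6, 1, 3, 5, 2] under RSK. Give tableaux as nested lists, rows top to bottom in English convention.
Insert 4: appended to row 1. P = [[4]].
Insert 6: appended to row 1. P = [[4, 6]].
Insert 1: 1 bumps 4 from row 1; 4 starts row 2. P = [[1, 6], [4]].
Insert 3: 3 bumps 6 from row 1; 6 appends to row 2. P = [[1, 3], [4, 6]].
Insert 5: appended to row 1. P = [[1, 3, 5], [4, 6]].
Insert 2: 2 bumps 3 from row 1; 3 bumps 4 from row 2; 4 starts row 3. P = [[1, 2, 5], [3, 6], [4]].

So P = [[1, 2, 5], [3, 6], [4]].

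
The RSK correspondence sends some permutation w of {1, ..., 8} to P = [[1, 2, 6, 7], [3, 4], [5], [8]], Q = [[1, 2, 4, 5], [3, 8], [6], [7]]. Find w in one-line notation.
Reverse the RSK construction: for i from n down to 1, find the cell of Q containing i, remove the entry at that cell from P, and reverse-bump it up through P; the value ejected from row 1 is w(i).

Step i=8: Q has 8 at row 2, column 2; remove 4 from row 2 of P and reverse-bump: 4 enters row 1 and ejects 2. So w(8) = 2. P is now [[1, 4, 6, 7], [3], [5], [8]].
Step i=7: Q has 7 at row 4, column 1; remove 8 from row 4 of P and reverse-bump: 8 enters row 3 and ejects 5; 5 enters row 2 and ejects 3; 3 enters row 1 and ejects 1. So w(7) = 1. P is now [[3, 4, 6, 7], [5], [8]].
Step i=6: Q has 6 at row 3, column 1; remove 8 from row 3 of P and reverse-bump: 8 enters row 2 and ejects 5; 5 enters row 1 and ejects 4. So w(6) = 4. P is now [[3, 5, 6, 7], [8]].
Step i=5: Q has 5 at row 1, column 4; remove that cell from P, ejecting 7. So w(5) = 7. P is now [[3, 5, 6], [8]].
Step i=4: Q has 4 at row 1, column 3; remove that cell from P, ejecting 6. So w(4) = 6. P is now [[3, 5], [8]].
Step i=3: Q has 3 at row 2, column 1; remove 8 from row 2 of P and reverse-bump: 8 enters row 1 and ejects 5. So w(3) = 5. P is now [[3, 8]].
Step i=2: Q has 2 at row 1, column 2; remove that cell from P, ejecting 8. So w(2) = 8. P is now [[3]].
Step i=1: Q has 1 at row 1, column 1; remove that cell from P, ejecting 3. So w(1) = 3. P is now [].

So w = 3 8 5 6 7 4 1 2.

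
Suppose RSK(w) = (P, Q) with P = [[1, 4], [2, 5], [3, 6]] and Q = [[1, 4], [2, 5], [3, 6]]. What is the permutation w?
Reverse the RSK construction: for i from n down to 1, find the cell of Q containing i, remove the entry at that cell from P, and reverse-bump it up through P; the value ejected from row 1 is w(i).

Step i=6: Q has 6 at row 3, column 2; remove 6 from row 3 of P and reverse-bump: 6 enters row 2 and ejects 5; 5 enters row 1 and ejects 4. So w(6) = 4. P is now [[1, 5], [2, 6], [3]].
Step i=5: Q has 5 at row 2, column 2; remove 6 from row 2 of P and reverse-bump: 6 enters row 1 and ejects 5. So w(5) = 5. P is now [[1, 6], [2], [3]].
Step i=4: Q has 4 at row 1, column 2; remove that cell from P, ejecting 6. So w(4) = 6. P is now [[1], [2], [3]].
Step i=3: Q has 3 at row 3, column 1; remove 3 from row 3 of P and reverse-bump: 3 enters row 2 and ejects 2; 2 enters row 1 and ejects 1. So w(3) = 1. P is now [[2], [3]].
Step i=2: Q has 2 at row 2, column 1; remove 3 from row 2 of P and reverse-bump: 3 enters row 1 and ejects 2. So w(2) = 2. P is now [[3]].
Step i=1: Q has 1 at row 1, column 1; remove that cell from P, ejecting 3. So w(1) = 3. P is now [].

So w = 3 2 1 6 5 4.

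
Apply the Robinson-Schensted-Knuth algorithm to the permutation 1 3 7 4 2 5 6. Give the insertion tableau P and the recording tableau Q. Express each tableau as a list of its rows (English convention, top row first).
P = [[1, 2, 4, 5, 6], [3], [7]], Q = [[1, 2, 3, 6, 7], [4], [5]]

Insert each entry of the permutation into P by Schensted row insertion, recording in Q the position of each new cell.

Insert 1: appended to row 1. P = [[1]], Q = [[1]].
Insert 3: appended to row 1. P = [[1, 3]], Q = [[1, 2]].
Insert 7: appended to row 1. P = [[1, 3, 7]], Q = [[1, 2, 3]].
Insert 4: 4 bumps 7 from row 1; 7 starts row 2. P = [[1, 3, 4], [7]], Q = [[1, 2, 3], [4]].
Insert 2: 2 bumps 3 from row 1; 3 bumps 7 from row 2; 7 starts row 3. P = [[1, 2, 4], [3], [7]], Q = [[1, 2, 3], [4], [5]].
Insert 5: appended to row 1. P = [[1, 2, 4, 5], [3], [7]], Q = [[1, 2, 3, 6], [4], [5]].
Insert 6: appended to row 1. P = [[1, 2, 4, 5, 6], [3], [7]], Q = [[1, 2, 3, 6, 7], [4], [5]].

So P = [[1, 2, 4, 5, 6], [3], [7]], Q = [[1, 2, 3, 6, 7], [4], [5]].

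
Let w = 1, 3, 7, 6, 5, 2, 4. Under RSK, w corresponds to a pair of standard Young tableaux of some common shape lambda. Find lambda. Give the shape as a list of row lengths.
[3, 2, 1, 1]

Row-insert each entry into an empty tableau.

After inserting 1: P = [[1]].
After inserting 3: P = [[1, 3]].
After inserting 7: P = [[1, 3, 7]].
After inserting 6: P = [[1, 3, 6], [7]].
After inserting 5: P = [[1, 3, 5], [6], [7]].
After inserting 2: P = [[1, 2, 5], [3], [6], [7]].
After inserting 4: P = [[1, 2, 4], [3, 5], [6], [7]].

The final insertion tableau P = [[1, 2, 4], [3, 5], [6], [7]] has shape [3, 2, 1, 1].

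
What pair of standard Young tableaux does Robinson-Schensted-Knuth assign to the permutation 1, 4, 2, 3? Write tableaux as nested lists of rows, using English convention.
P = [[1, 2, 3], [4]], Q = [[1, 2, 4], [3]]

Insert each entry of the permutation into P by Schensted row insertion, recording in Q the position of each new cell.

Insert 1: appended to row 1. P = [[1]], Q = [[1]].
Insert 4: appended to row 1. P = [[1, 4]], Q = [[1, 2]].
Insert 2: 2 bumps 4 from row 1; 4 starts row 2. P = [[1, 2], [4]], Q = [[1, 2], [3]].
Insert 3: appended to row 1. P = [[1, 2, 3], [4]], Q = [[1, 2, 4], [3]].

So P = [[1, 2, 3], [4]], Q = [[1, 2, 4], [3]].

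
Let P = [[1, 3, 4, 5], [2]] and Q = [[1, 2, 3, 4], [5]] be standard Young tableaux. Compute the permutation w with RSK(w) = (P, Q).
Reverse RSK: for i = n, n-1, ..., 1, locate i in Q, remove the corresponding corner cell from P, and reverse-bump its entry up through P; the value ejected from row 1 is w(i).

So w = 2 3 4 5 1.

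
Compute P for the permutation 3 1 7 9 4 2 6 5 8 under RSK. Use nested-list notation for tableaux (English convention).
P = [[1, 2, 5, 8], [3, 4, 6], [7, 9]]

Insert 3: appended to row 1. P = [[3]].
Insert 1: 1 bumps 3 from row 1; 3 starts row 2. P = [[1], [3]].
Insert 7: appended to row 1. P = [[1, 7], [3]].
Insert 9: appended to row 1. P = [[1, 7, 9], [3]].
Insert 4: 4 bumps 7 from row 1; 7 appends to row 2. P = [[1, 4, 9], [3, 7]].
Insert 2: 2 bumps 4 from row 1; 4 bumps 7 from row 2; 7 starts row 3. P = [[1, 2, 9], [3, 4], [7]].
Insert 6: 6 bumps 9 from row 1; 9 appends to row 2. P = [[1, 2, 6], [3, 4, 9], [7]].
Insert 5: 5 bumps 6 from row 1; 6 bumps 9 from row 2; 9 appends to row 3. P = [[1, 2, 5], [3, 4, 6], [7, 9]].
Insert 8: appended to row 1. P = [[1, 2, 5, 8], [3, 4, 6], [7, 9]].

So P = [[1, 2, 5, 8], [3, 4, 6], [7, 9]].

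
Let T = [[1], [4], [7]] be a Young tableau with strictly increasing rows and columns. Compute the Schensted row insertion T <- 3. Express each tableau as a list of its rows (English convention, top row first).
3 is larger than every entry of row 1, so it is appended to row 1. The new tableau is [[1, 3], [4], [7]].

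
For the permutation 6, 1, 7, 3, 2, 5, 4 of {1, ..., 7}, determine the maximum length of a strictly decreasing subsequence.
3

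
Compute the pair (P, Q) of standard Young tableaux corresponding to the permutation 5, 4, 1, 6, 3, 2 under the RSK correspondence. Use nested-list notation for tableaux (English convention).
Insert each entry of the permutation into P by Schensted row insertion, recording in Q the position of each new cell.

Insert 5: appended to row 1. P = [[5]].
Insert 4: 4 bumps 5 from row 1; 5 starts row 2. P = [[4], [5]].
Insert 1: 1 bumps 4 from row 1; 4 bumps 5 from row 2; 5 starts row 3. P = [[1], [4], [5]].
Insert 6: appended to row 1. P = [[1, 6], [4], [5]].
Insert 3: 3 bumps 6 from row 1; 6 appends to row 2. P = [[1, 3], [4, 6], [5]].
Insert 2: 2 bumps 3 from row 1; 3 bumps 4 from row 2; 4 bumps 5 from row 3; 5 starts row 4. P = [[1, 2], [3, 6], [4], [5]].

So P = [[1, 2], [3, 6], [4], [5]], Q = [[1, 4], [2, 5], [3], [6]].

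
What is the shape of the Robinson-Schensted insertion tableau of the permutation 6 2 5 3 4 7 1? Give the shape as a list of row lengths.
[4, 1, 1, 1]

Row-insert each entry into an empty tableau.

After inserting 6: P = [[6]].
After inserting 2: P = [[2], [6]].
After inserting 5: P = [[2, 5], [6]].
After inserting 3: P = [[2, 3], [5], [6]].
After inserting 4: P = [[2, 3, 4], [5], [6]].
After inserting 7: P = [[2, 3, 4, 7], [5], [6]].
After inserting 1: P = [[1, 3, 4, 7], [2], [5], [6]].

The final insertion tableau P = [[1, 3, 4, 7], [2], [5], [6]] has shape [4, 1, 1, 1].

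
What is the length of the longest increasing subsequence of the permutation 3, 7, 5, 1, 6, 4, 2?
3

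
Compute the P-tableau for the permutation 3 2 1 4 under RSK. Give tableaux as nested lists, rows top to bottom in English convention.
P = [[1, 4], [2], [3]]

Insert 3: appended to row 1. P = [[3]].
Insert 2: 2 bumps 3 from row 1; 3 starts row 2. P = [[2], [3]].
Insert 1: 1 bumps 2 from row 1; 2 bumps 3 from row 2; 3 starts row 3. P = [[1], [2], [3]].
Insert 4: appended to row 1. P = [[1, 4], [2], [3]].

So P = [[1, 4], [2], [3]].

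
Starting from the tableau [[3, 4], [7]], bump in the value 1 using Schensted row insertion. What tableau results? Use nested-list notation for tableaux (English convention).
[[1, 4], [3], [7]]

In row 1, 1 replaces 3 (the leftmost entry greater than 1); 3 is bumped to row 2. In row 2, 3 replaces 7 (the leftmost entry greater than 3); 7 is bumped to row 3. 7 starts a new row 3. The new tableau is [[1, 4], [3], [7]].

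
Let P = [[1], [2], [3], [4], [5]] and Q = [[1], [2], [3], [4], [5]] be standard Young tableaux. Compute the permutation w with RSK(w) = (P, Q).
Reverse RSK: for i = n, n-1, ..., 1, locate i in Q, remove the corresponding corner cell from P, and reverse-bump its entry up through P; the value ejected from row 1 is w(i).

So w = 5 4 3 2 1.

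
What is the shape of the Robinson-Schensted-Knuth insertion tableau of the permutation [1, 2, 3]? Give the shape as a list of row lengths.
Row-insert each entry into an empty tableau.

After inserting 1: P = [[1]].
After inserting 2: P = [[1, 2]].
After inserting 3: P = [[1, 2, 3]].

The final insertion tableau P = [[1, 2, 3]] has shape [3].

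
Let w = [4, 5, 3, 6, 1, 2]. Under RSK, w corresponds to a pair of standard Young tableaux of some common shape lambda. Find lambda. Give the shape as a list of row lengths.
Row-insert each entry into an empty tableau.

After inserting 4: P = [[4]].
After inserting 5: P = [[4, 5]].
After inserting 3: P = [[3, 5], [4]].
After inserting 6: P = [[3, 5, 6], [4]].
After inserting 1: P = [[1, 5, 6], [3], [4]].
After inserting 2: P = [[1, 2, 6], [3, 5], [4]].

The final insertion tableau P = [[1, 2, 6], [3, 5], [4]] has shape [3, 2, 1].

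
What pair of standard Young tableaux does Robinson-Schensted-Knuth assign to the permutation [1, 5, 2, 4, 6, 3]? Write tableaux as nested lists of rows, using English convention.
P = [[1, 2, 3, 6], [4], [5]], Q = [[1, 2, 4, 5], [3], [6]]

Insert each entry of the permutation into P by Schensted row insertion, recording in Q the position of each new cell.

Insert 1: appended to row 1. P = [[1]], Q = [[1]].
Insert 5: appended to row 1. P = [[1, 5]], Q = [[1, 2]].
Insert 2: 2 bumps 5 from row 1; 5 starts row 2. P = [[1, 2], [5]], Q = [[1, 2], [3]].
Insert 4: appended to row 1. P = [[1, 2, 4], [5]], Q = [[1, 2, 4], [3]].
Insert 6: appended to row 1. P = [[1, 2, 4, 6], [5]], Q = [[1, 2, 4, 5], [3]].
Insert 3: 3 bumps 4 from row 1; 4 bumps 5 from row 2; 5 starts row 3. P = [[1, 2, 3, 6], [4], [5]], Q = [[1, 2, 4, 5], [3], [6]].

So P = [[1, 2, 3, 6], [4], [5]], Q = [[1, 2, 4, 5], [3], [6]].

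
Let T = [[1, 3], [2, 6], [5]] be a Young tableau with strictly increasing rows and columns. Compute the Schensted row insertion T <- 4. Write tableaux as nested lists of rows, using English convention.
[[1, 3, 4], [2, 6], [5]]

4 is larger than every entry of row 1, so it is appended to row 1. The new tableau is [[1, 3, 4], [2, 6], [5]].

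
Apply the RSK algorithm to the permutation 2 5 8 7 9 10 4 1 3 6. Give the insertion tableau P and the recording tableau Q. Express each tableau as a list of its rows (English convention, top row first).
Insert each entry of the permutation into P by Schensted row insertion, recording in Q the position of each new cell.

Insert 2: appended to row 1. P = [[2]], Q = [[1]].
Insert 5: appended to row 1. P = [[2, 5]], Q = [[1, 2]].
Insert 8: appended to row 1. P = [[2, 5, 8]], Q = [[1, 2, 3]].
Insert 7: 7 bumps 8 from row 1; 8 starts row 2. P = [[2, 5, 7], [8]], Q = [[1, 2, 3], [4]].
Insert 9: appended to row 1. P = [[2, 5, 7, 9], [8]], Q = [[1, 2, 3, 5], [4]].
Insert 10: appended to row 1. P = [[2, 5, 7, 9, 10], [8]], Q = [[1, 2, 3, 5, 6], [4]].
Insert 4: 4 bumps 5 from row 1; 5 bumps 8 from row 2; 8 starts row 3. P = [[2, 4, 7, 9, 10], [5], [8]], Q = [[1, 2, 3, 5, 6], [4], [7]].
Insert 1: 1 bumps 2 from row 1; 2 bumps 5 from row 2; 5 bumps 8 from row 3; 8 starts row 4. P = [[1, 4, 7, 9, 10], [2], [5], [8]], Q = [[1, 2, 3, 5, 6], [4], [7], [8]].
Insert 3: 3 bumps 4 from row 1; 4 appends to row 2. P = [[1, 3, 7, 9, 10], [2, 4], [5], [8]], Q = [[1, 2, 3, 5, 6], [4, 9], [7], [8]].
Insert 6: 6 bumps 7 from row 1; 7 appends to row 2. P = [[1, 3, 6, 9, 10], [2, 4, 7], [5], [8]], Q = [[1, 2, 3, 5, 6], [4, 9, 10], [7], [8]].

So P = [[1, 3, 6, 9, 10], [2, 4, 7], [5], [8]], Q = [[1, 2, 3, 5, 6], [4, 9, 10], [7], [8]].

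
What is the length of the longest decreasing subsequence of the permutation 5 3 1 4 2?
3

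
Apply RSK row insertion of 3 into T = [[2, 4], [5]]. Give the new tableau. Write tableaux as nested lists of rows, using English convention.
In row 1, 3 replaces 4 (the leftmost entry greater than 3); 4 is bumped to row 2. In row 2, 4 replaces 5 (the leftmost entry greater than 4); 5 is bumped to row 3. 5 starts a new row 3. The new tableau is [[2, 3], [4], [5]].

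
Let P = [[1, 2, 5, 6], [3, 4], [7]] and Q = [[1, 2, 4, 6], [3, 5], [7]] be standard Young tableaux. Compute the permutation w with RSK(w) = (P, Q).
Reverse the RSK construction: for i from n down to 1, find the cell of Q containing i, remove the entry at that cell from P, and reverse-bump it up through P; the value ejected from row 1 is w(i).

Step i=7: Q has 7 at row 3, column 1; remove 7 from row 3 of P and reverse-bump: 7 enters row 2 and ejects 4; 4 enters row 1 and ejects 2. So w(7) = 2. P is now [[1, 4, 5, 6], [3, 7]].
Step i=6: Q has 6 at row 1, column 4; remove that cell from P, ejecting 6. So w(6) = 6. P is now [[1, 4, 5], [3, 7]].
Step i=5: Q has 5 at row 2, column 2; remove 7 from row 2 of P and reverse-bump: 7 enters row 1 and ejects 5. So w(5) = 5. P is now [[1, 4, 7], [3]].
Step i=4: Q has 4 at row 1, column 3; remove that cell from P, ejecting 7. So w(4) = 7. P is now [[1, 4], [3]].
Step i=3: Q has 3 at row 2, column 1; remove 3 from row 2 of P and reverse-bump: 3 enters row 1 and ejects 1. So w(3) = 1. P is now [[3, 4]].
Step i=2: Q has 2 at row 1, column 2; remove that cell from P, ejecting 4. So w(2) = 4. P is now [[3]].
Step i=1: Q has 1 at row 1, column 1; remove that cell from P, ejecting 3. So w(1) = 3. P is now [].

So w = 3 4 1 7 5 6 2.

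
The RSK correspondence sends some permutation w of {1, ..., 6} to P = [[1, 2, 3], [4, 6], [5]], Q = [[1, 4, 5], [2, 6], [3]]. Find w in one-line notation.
Reverse the RSK construction: for i from n down to 1, find the cell of Q containing i, remove the entry at that cell from P, and reverse-bump it up through P; the value ejected from row 1 is w(i).

Step i=6: Q has 6 at row 2, column 2; remove 6 from row 2 of P and reverse-bump: 6 enters row 1 and ejects 3. So w(6) = 3. P is now [[1, 2, 6], [4], [5]].
Step i=5: Q has 5 at row 1, column 3; remove that cell from P, ejecting 6. So w(5) = 6. P is now [[1, 2], [4], [5]].
Step i=4: Q has 4 at row 1, column 2; remove that cell from P, ejecting 2. So w(4) = 2. P is now [[1], [4], [5]].
Step i=3: Q has 3 at row 3, column 1; remove 5 from row 3 of P and reverse-bump: 5 enters row 2 and ejects 4; 4 enters row 1 and ejects 1. So w(3) = 1. P is now [[4], [5]].
Step i=2: Q has 2 at row 2, column 1; remove 5 from row 2 of P and reverse-bump: 5 enters row 1 and ejects 4. So w(2) = 4. P is now [[5]].
Step i=1: Q has 1 at row 1, column 1; remove that cell from P, ejecting 5. So w(1) = 5. P is now [].

So w = 5 4 1 2 6 3.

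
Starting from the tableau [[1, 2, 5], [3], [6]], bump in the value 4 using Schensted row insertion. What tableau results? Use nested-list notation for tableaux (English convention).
In row 1, 4 replaces 5 (the leftmost entry greater than 4); 5 is bumped to row 2. 5 is appended to row 2. The new tableau is [[1, 2, 4], [3, 5], [6]].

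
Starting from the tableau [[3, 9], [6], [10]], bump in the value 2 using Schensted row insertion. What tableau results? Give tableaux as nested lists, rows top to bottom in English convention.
[[2, 9], [3], [6], [10]]

In row 1, 2 replaces 3 (the leftmost entry greater than 2); 3 is bumped to row 2. In row 2, 3 replaces 6 (the leftmost entry greater than 3); 6 is bumped to row 3. In row 3, 6 replaces 10 (the leftmost entry greater than 6); 10 is bumped to row 4. 10 starts a new row 4. The new tableau is [[2, 9], [3], [6], [10]].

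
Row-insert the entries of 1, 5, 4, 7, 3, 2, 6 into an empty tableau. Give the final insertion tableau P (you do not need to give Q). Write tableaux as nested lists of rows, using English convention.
Insert 1: appended to row 1. P = [[1]].
Insert 5: appended to row 1. P = [[1, 5]].
Insert 4: 4 bumps 5 from row 1; 5 starts row 2. P = [[1, 4], [5]].
Insert 7: appended to row 1. P = [[1, 4, 7], [5]].
Insert 3: 3 bumps 4 from row 1; 4 bumps 5 from row 2; 5 starts row 3. P = [[1, 3, 7], [4], [5]].
Insert 2: 2 bumps 3 from row 1; 3 bumps 4 from row 2; 4 bumps 5 from row 3; 5 starts row 4. P = [[1, 2, 7], [3], [4], [5]].
Insert 6: 6 bumps 7 from row 1; 7 appends to row 2. P = [[1, 2, 6], [3, 7], [4], [5]].

So P = [[1, 2, 6], [3, 7], [4], [5]].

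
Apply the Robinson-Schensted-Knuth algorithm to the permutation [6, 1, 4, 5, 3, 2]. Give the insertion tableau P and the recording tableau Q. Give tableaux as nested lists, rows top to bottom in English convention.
Insert each entry of the permutation into P by Schensted row insertion, recording in Q the position of each new cell.

Insert 6: appended to row 1. P = [[6]], Q = [[1]].
Insert 1: 1 bumps 6 from row 1; 6 starts row 2. P = [[1], [6]], Q = [[1], [2]].
Insert 4: appended to row 1. P = [[1, 4], [6]], Q = [[1, 3], [2]].
Insert 5: appended to row 1. P = [[1, 4, 5], [6]], Q = [[1, 3, 4], [2]].
Insert 3: 3 bumps 4 from row 1; 4 bumps 6 from row 2; 6 starts row 3. P = [[1, 3, 5], [4], [6]], Q = [[1, 3, 4], [2], [5]].
Insert 2: 2 bumps 3 from row 1; 3 bumps 4 from row 2; 4 bumps 6 from row 3; 6 starts row 4. P = [[1, 2, 5], [3], [4], [6]], Q = [[1, 3, 4], [2], [5], [6]].

So P = [[1, 2, 5], [3], [4], [6]], Q = [[1, 3, 4], [2], [5], [6]].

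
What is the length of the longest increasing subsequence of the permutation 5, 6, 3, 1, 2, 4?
3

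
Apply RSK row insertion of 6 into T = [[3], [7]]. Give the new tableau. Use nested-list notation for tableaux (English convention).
6 is larger than every entry of row 1, so it is appended to row 1. The new tableau is [[3, 6], [7]].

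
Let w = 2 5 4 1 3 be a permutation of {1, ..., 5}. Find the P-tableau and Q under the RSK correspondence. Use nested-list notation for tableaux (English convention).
Insert each entry of the permutation into P by Schensted row insertion, recording in Q the position of each new cell.

Insert 2: appended to row 1. P = [[2]].
Insert 5: appended to row 1. P = [[2, 5]].
Insert 4: 4 bumps 5 from row 1; 5 starts row 2. P = [[2, 4], [5]].
Insert 1: 1 bumps 2 from row 1; 2 bumps 5 from row 2; 5 starts row 3. P = [[1, 4], [2], [5]].
Insert 3: 3 bumps 4 from row 1; 4 appends to row 2. P = [[1, 3], [2, 4], [5]].

So P = [[1, 3], [2, 4], [5]], Q = [[1, 2], [3, 5], [4]].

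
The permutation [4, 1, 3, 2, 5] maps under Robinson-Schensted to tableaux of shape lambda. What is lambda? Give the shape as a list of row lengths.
Row-insert each entry into an empty tableau.

After inserting 4: P = [[4]].
After inserting 1: P = [[1], [4]].
After inserting 3: P = [[1, 3], [4]].
After inserting 2: P = [[1, 2], [3], [4]].
After inserting 5: P = [[1, 2, 5], [3], [4]].

The final insertion tableau P = [[1, 2, 5], [3], [4]] has shape [3, 1, 1].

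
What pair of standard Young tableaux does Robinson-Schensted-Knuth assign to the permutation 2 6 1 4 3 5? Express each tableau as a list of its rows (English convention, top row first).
Insert each entry of the permutation into P by Schensted row insertion, recording in Q the position of each new cell.

Insert 2: appended to row 1. P = [[2]], Q = [[1]].
Insert 6: appended to row 1. P = [[2, 6]], Q = [[1, 2]].
Insert 1: 1 bumps 2 from row 1; 2 starts row 2. P = [[1, 6], [2]], Q = [[1, 2], [3]].
Insert 4: 4 bumps 6 from row 1; 6 appends to row 2. P = [[1, 4], [2, 6]], Q = [[1, 2], [3, 4]].
Insert 3: 3 bumps 4 from row 1; 4 bumps 6 from row 2; 6 starts row 3. P = [[1, 3], [2, 4], [6]], Q = [[1, 2], [3, 4], [5]].
Insert 5: appended to row 1. P = [[1, 3, 5], [2, 4], [6]], Q = [[1, 2, 6], [3, 4], [5]].

So P = [[1, 3, 5], [2, 4], [6]], Q = [[1, 2, 6], [3, 4], [5]].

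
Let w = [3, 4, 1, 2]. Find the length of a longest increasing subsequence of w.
2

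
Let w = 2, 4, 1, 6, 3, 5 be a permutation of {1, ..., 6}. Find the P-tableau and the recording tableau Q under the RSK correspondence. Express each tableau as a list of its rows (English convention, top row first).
Insert each entry of the permutation into P by Schensted row insertion, recording in Q the position of each new cell.

Insert 2: appended to row 1. P = [[2]], Q = [[1]].
Insert 4: appended to row 1. P = [[2, 4]], Q = [[1, 2]].
Insert 1: 1 bumps 2 from row 1; 2 starts row 2. P = [[1, 4], [2]], Q = [[1, 2], [3]].
Insert 6: appended to row 1. P = [[1, 4, 6], [2]], Q = [[1, 2, 4], [3]].
Insert 3: 3 bumps 4 from row 1; 4 appends to row 2. P = [[1, 3, 6], [2, 4]], Q = [[1, 2, 4], [3, 5]].
Insert 5: 5 bumps 6 from row 1; 6 appends to row 2. P = [[1, 3, 5], [2, 4, 6]], Q = [[1, 2, 4], [3, 5, 6]].

So P = [[1, 3, 5], [2, 4, 6]], Q = [[1, 2, 4], [3, 5, 6]].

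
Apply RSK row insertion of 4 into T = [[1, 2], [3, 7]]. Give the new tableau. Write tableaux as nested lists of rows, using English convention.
4 is larger than every entry of row 1, so it is appended to row 1. The new tableau is [[1, 2, 4], [3, 7]].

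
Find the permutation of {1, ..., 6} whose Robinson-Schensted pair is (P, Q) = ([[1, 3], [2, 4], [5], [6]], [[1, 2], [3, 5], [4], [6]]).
Reverse the RSK construction: for i from n down to 1, find the cell of Q containing i, remove the entry at that cell from P, and reverse-bump it up through P; the value ejected from row 1 is w(i).

Step i=6: Q has 6 at row 4, column 1; remove 6 from row 4 of P and reverse-bump: 6 enters row 3 and ejects 5; 5 enters row 2 and ejects 4; 4 enters row 1 and ejects 3. So w(6) = 3. P is now [[1, 4], [2, 5], [6]].
Step i=5: Q has 5 at row 2, column 2; remove 5 from row 2 of P and reverse-bump: 5 enters row 1 and ejects 4. So w(5) = 4. P is now [[1, 5], [2], [6]].
Step i=4: Q has 4 at row 3, column 1; remove 6 from row 3 of P and reverse-bump: 6 enters row 2 and ejects 2; 2 enters row 1 and ejects 1. So w(4) = 1. P is now [[2, 5], [6]].
Step i=3: Q has 3 at row 2, column 1; remove 6 from row 2 of P and reverse-bump: 6 enters row 1 and ejects 5. So w(3) = 5. P is now [[2, 6]].
Step i=2: Q has 2 at row 1, column 2; remove that cell from P, ejecting 6. So w(2) = 6. P is now [[2]].
Step i=1: Q has 1 at row 1, column 1; remove that cell from P, ejecting 2. So w(1) = 2. P is now [].

So w = 2 6 5 1 4 3.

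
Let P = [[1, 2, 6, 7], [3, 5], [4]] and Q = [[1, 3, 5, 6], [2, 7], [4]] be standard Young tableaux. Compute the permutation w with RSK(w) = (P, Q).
4 3 5 1 6 7 2

Reverse RSK: for i = n, n-1, ..., 1, locate i in Q, remove the corresponding corner cell from P, and reverse-bump its entry up through P; the value ejected from row 1 is w(i).

So w = 4 3 5 1 6 7 2.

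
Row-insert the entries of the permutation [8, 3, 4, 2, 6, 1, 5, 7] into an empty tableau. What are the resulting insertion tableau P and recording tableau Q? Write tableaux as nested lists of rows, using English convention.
Insert each entry of the permutation into P by Schensted row insertion, recording in Q the position of each new cell.

Insert 8: appended to row 1. P = [[8]], Q = [[1]].
Insert 3: 3 bumps 8 from row 1; 8 starts row 2. P = [[3], [8]], Q = [[1], [2]].
Insert 4: appended to row 1. P = [[3, 4], [8]], Q = [[1, 3], [2]].
Insert 2: 2 bumps 3 from row 1; 3 bumps 8 from row 2; 8 starts row 3. P = [[2, 4], [3], [8]], Q = [[1, 3], [2], [4]].
Insert 6: appended to row 1. P = [[2, 4, 6], [3], [8]], Q = [[1, 3, 5], [2], [4]].
Insert 1: 1 bumps 2 from row 1; 2 bumps 3 from row 2; 3 bumps 8 from row 3; 8 starts row 4. P = [[1, 4, 6], [2], [3], [8]], Q = [[1, 3, 5], [2], [4], [6]].
Insert 5: 5 bumps 6 from row 1; 6 appends to row 2. P = [[1, 4, 5], [2, 6], [3], [8]], Q = [[1, 3, 5], [2, 7], [4], [6]].
Insert 7: appended to row 1. P = [[1, 4, 5, 7], [2, 6], [3], [8]], Q = [[1, 3, 5, 8], [2, 7], [4], [6]].

So P = [[1, 4, 5, 7], [2, 6], [3], [8]], Q = [[1, 3, 5, 8], [2, 7], [4], [6]].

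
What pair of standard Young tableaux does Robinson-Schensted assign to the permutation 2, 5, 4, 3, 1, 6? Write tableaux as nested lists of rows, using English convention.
P = [[1, 3, 6], [2], [4], [5]], Q = [[1, 2, 6], [3], [4], [5]]

Insert each entry of the permutation into P by Schensted row insertion, recording in Q the position of each new cell.

After inserting 2: P = [[2]].
After inserting 5: P = [[2, 5]].
After inserting 4: P = [[2, 4], [5]].
After inserting 3: P = [[2, 3], [4], [5]].
After inserting 1: P = [[1, 3], [2], [4], [5]].
After inserting 6: P = [[1, 3, 6], [2], [4], [5]].

So P = [[1, 3, 6], [2], [4], [5]], Q = [[1, 2, 6], [3], [4], [5]].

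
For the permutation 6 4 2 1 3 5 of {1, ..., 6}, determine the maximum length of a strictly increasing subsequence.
3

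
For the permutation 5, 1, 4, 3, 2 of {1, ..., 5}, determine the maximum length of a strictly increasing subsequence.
2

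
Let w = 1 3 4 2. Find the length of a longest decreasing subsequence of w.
2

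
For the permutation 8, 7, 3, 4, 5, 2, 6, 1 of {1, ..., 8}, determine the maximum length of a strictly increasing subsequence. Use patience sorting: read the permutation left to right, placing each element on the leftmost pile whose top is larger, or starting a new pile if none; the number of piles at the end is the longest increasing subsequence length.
8: new pile. tops = [8]
7: onto pile 1 (replacing 8). tops = [7]
3: onto pile 1 (replacing 7). tops = [3]
4: new pile. tops = [3, 4]
5: new pile. tops = [3, 4, 5]
2: onto pile 1 (replacing 3). tops = [2, 4, 5]
6: new pile. tops = [2, 4, 5, 6]
1: onto pile 1 (replacing 2). tops = [1, 4, 5, 6]

4 piles, so the longest increasing subsequence has length 4.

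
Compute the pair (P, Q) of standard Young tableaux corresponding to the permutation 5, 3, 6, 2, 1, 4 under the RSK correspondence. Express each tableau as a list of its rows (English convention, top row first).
P = [[1, 4], [2, 6], [3], [5]], Q = [[1, 3], [2, 6], [4], [5]]

Insert each entry of the permutation into P by Schensted row insertion, recording in Q the position of each new cell.

Insert 5: appended to row 1. P = [[5]].
Insert 3: 3 bumps 5 from row 1; 5 starts row 2. P = [[3], [5]].
Insert 6: appended to row 1. P = [[3, 6], [5]].
Insert 2: 2 bumps 3 from row 1; 3 bumps 5 from row 2; 5 starts row 3. P = [[2, 6], [3], [5]].
Insert 1: 1 bumps 2 from row 1; 2 bumps 3 from row 2; 3 bumps 5 from row 3; 5 starts row 4. P = [[1, 6], [2], [3], [5]].
Insert 4: 4 bumps 6 from row 1; 6 appends to row 2. P = [[1, 4], [2, 6], [3], [5]].

So P = [[1, 4], [2, 6], [3], [5]], Q = [[1, 3], [2, 6], [4], [5]].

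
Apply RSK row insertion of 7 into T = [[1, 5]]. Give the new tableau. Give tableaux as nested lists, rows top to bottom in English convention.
[[1, 5, 7]]

7 is larger than every entry of row 1, so it is appended to row 1. The new tableau is [[1, 5, 7]].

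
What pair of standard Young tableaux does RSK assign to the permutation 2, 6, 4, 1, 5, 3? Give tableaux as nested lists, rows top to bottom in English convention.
Insert each entry of the permutation into P by Schensted row insertion, recording in Q the position of each new cell.

Insert 2: appended to row 1. P = [[2]], Q = [[1]].
Insert 6: appended to row 1. P = [[2, 6]], Q = [[1, 2]].
Insert 4: 4 bumps 6 from row 1; 6 starts row 2. P = [[2, 4], [6]], Q = [[1, 2], [3]].
Insert 1: 1 bumps 2 from row 1; 2 bumps 6 from row 2; 6 starts row 3. P = [[1, 4], [2], [6]], Q = [[1, 2], [3], [4]].
Insert 5: appended to row 1. P = [[1, 4, 5], [2], [6]], Q = [[1, 2, 5], [3], [4]].
Insert 3: 3 bumps 4 from row 1; 4 appends to row 2. P = [[1, 3, 5], [2, 4], [6]], Q = [[1, 2, 5], [3, 6], [4]].

So P = [[1, 3, 5], [2, 4], [6]], Q = [[1, 2, 5], [3, 6], [4]].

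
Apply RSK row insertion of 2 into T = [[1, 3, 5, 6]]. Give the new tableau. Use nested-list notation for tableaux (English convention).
In row 1, 2 replaces 3 (the leftmost entry greater than 2); 3 is bumped to row 2. 3 starts a new row 2. The new tableau is [[1, 2, 5, 6], [3]].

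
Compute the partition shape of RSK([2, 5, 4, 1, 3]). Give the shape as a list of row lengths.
[2, 2, 1]

Row-insert each entry into an empty tableau.

After inserting 2: P = [[2]].
After inserting 5: P = [[2, 5]].
After inserting 4: P = [[2, 4], [5]].
After inserting 1: P = [[1, 4], [2], [5]].
After inserting 3: P = [[1, 3], [2, 4], [5]].

The final insertion tableau P = [[1, 3], [2, 4], [5]] has shape [2, 2, 1].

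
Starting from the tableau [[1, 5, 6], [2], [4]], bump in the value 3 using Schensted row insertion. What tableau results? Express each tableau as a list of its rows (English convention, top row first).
[[1, 3, 6], [2, 5], [4]]

In row 1, 3 replaces 5 (the leftmost entry greater than 3); 5 is bumped to row 2. 5 is appended to row 2. The new tableau is [[1, 3, 6], [2, 5], [4]].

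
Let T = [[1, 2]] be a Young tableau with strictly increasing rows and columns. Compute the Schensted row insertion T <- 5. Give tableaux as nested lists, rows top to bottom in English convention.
5 is larger than every entry of row 1, so it is appended to row 1. The new tableau is [[1, 2, 5]].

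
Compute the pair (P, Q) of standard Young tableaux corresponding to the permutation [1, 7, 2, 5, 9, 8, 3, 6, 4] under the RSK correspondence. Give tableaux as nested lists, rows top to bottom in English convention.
P = [[1, 2, 3, 4], [5, 6], [7, 8], [9]], Q = [[1, 2, 4, 5], [3, 6], [7, 8], [9]]

Insert each entry of the permutation into P by Schensted row insertion, recording in Q the position of each new cell.

Insert 1: appended to row 1. P = [[1]].
Insert 7: appended to row 1. P = [[1, 7]].
Insert 2: 2 bumps 7 from row 1; 7 starts row 2. P = [[1, 2], [7]].
Insert 5: appended to row 1. P = [[1, 2, 5], [7]].
Insert 9: appended to row 1. P = [[1, 2, 5, 9], [7]].
Insert 8: 8 bumps 9 from row 1; 9 appends to row 2. P = [[1, 2, 5, 8], [7, 9]].
Insert 3: 3 bumps 5 from row 1; 5 bumps 7 from row 2; 7 starts row 3. P = [[1, 2, 3, 8], [5, 9], [7]].
Insert 6: 6 bumps 8 from row 1; 8 bumps 9 from row 2; 9 appends to row 3. P = [[1, 2, 3, 6], [5, 8], [7, 9]].
Insert 4: 4 bumps 6 from row 1; 6 bumps 8 from row 2; 8 bumps 9 from row 3; 9 starts row 4. P = [[1, 2, 3, 4], [5, 6], [7, 8], [9]].

So P = [[1, 2, 3, 4], [5, 6], [7, 8], [9]], Q = [[1, 2, 4, 5], [3, 6], [7, 8], [9]].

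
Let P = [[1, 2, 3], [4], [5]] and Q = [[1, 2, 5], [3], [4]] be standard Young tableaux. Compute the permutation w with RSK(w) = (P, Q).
Reverse the RSK construction: for i from n down to 1, find the cell of Q containing i, remove the entry at that cell from P, and reverse-bump it up through P; the value ejected from row 1 is w(i).

Step i=5: Q has 5 at row 1, column 3; remove that cell from P, ejecting 3. So w(5) = 3. P is now [[1, 2], [4], [5]].
Step i=4: Q has 4 at row 3, column 1; remove 5 from row 3 of P and reverse-bump: 5 enters row 2 and ejects 4; 4 enters row 1 and ejects 2. So w(4) = 2. P is now [[1, 4], [5]].
Step i=3: Q has 3 at row 2, column 1; remove 5 from row 2 of P and reverse-bump: 5 enters row 1 and ejects 4. So w(3) = 4. P is now [[1, 5]].
Step i=2: Q has 2 at row 1, column 2; remove that cell from P, ejecting 5. So w(2) = 5. P is now [[1]].
Step i=1: Q has 1 at row 1, column 1; remove that cell from P, ejecting 1. So w(1) = 1. P is now [].

So w = 1 5 4 2 3.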